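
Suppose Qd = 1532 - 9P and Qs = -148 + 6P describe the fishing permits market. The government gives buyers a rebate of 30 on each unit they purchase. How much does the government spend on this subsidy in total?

Government cost = 18960

Pre-subsidy: 1532 - 9P = -148 + 6P gives P* = 112, Q* = 524.
With the rebate, buyers effectively pay Pb = Ps − 30, where Ps is the price sellers receive.
Demand in terms of Ps becomes Qd = 1532 − 9(Ps − 30) = 1802 - 9Ps. Setting this equal to supply: 1802 - 9Ps = -148 + 6Ps, so Ps = 130.
Buyers pay Pb = 130 − 30 = 100; Q' = -148 + 6·130 = 632.
Government outlay = subsidy × quantity = 30 × 632 = 18960.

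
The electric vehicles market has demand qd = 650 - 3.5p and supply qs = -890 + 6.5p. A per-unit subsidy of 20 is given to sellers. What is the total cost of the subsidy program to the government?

Pre-subsidy: 650 - 3.5p = -890 + 6.5p gives p* = 154, q* = 111.
With the subsidy, sellers receive ps = pb + 20 for each unit, where pb is the price buyers pay.
Supply in terms of pb becomes qs = -890 + 6.5(pb + 20) = -760 + 6.5pb. Setting this equal to demand: 650 - 3.5pb = -760 + 6.5pb, so pb = 141.
Sellers receive ps = 141 + 20 = 161; q' = 650 − 3.5·141 = 156.5.
Government outlay = subsidy × quantity = 20 × 156.5 = 3130.

Government cost = 3130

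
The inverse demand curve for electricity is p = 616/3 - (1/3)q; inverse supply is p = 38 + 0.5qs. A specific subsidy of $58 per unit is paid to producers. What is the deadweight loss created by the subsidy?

Deadweight loss = $2018.4

Pre-subsidy: 616/3 - (1/3)q = 38 + 0.5q gives q* = 200.8 and p* = 138.4.
With the subsidy, sellers receive ps = pb + 58 for each unit, where pb is the price buyers pay.
On the curves, pb = 616/3 - (1/3)q and ps = 38 + 0.5q; the wedge ps − pb = 58 gives 38 + 0.5q − (616/3 - (1/3)q) = 58, so q' = 270.4.
Then pb = 616/3 − (1/3)·270.4 = 115.2 and ps = 38 + 0.5·270.4 = 173.2.
The subsidy expands output by 270.4 − 200.8 = 69.6 past the efficient level; on those units the gap between marginal cost and willingness to pay runs from 0 up to 58.
DWL = ½ × 58 × 69.6 = 2018.4.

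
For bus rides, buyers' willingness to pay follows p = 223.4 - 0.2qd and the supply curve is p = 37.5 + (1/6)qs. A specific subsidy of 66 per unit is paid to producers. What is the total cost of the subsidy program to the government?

Government cost = 45342

Pre-subsidy: 223.4 - 0.2q = 37.5 + (1/6)q gives q* = 507 and p* = 122.
With the subsidy, sellers receive ps = pb + 66 for each unit, where pb is the price buyers pay.
On the curves, pb = 223.4 - 0.2q and ps = 37.5 + (1/6)q; the wedge ps − pb = 66 gives 37.5 + (1/6)q − (223.4 - 0.2q) = 66, so q' = 687.
Then pb = 223.4 − 0.2·687 = 86 and ps = 37.5 + (1/6)·687 = 152.
Government outlay = subsidy × quantity = 66 × 687 = 45342.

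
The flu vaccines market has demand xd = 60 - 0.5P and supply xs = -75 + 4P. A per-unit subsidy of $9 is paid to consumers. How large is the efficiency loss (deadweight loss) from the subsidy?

Deadweight loss = $18

Pre-subsidy: 60 - 0.5P = -75 + 4P gives P* = 30, x* = 45.
With the rebate, buyers effectively pay Pb = Ps − 9, where Ps is the price sellers receive.
Demand in terms of Ps becomes xd = 60 − 0.5(Ps − 9) = 64.5 - 0.5Ps. Setting this equal to supply: 64.5 - 0.5Ps = -75 + 4Ps, so Ps = 31.
Buyers pay Pb = 31 − 9 = 22; x' = -75 + 4·31 = 49.
The subsidy expands output by 49 − 45 = 4 past the efficient level; on those units the gap between marginal cost and willingness to pay runs from 0 up to 9.
DWL = ½ × 9 × 4 = 18.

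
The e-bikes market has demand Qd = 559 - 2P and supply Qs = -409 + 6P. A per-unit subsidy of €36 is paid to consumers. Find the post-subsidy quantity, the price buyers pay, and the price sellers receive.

Pre-subsidy: 559 - 2P = -409 + 6P gives P* = 121, Q* = 317.
With the rebate, buyers effectively pay Pb = Ps − 36, where Ps is the price sellers receive.
Demand in terms of Ps becomes Qd = 559 − 2(Ps − 36) = 631 - 2Ps. Setting this equal to supply: 631 - 2Ps = -409 + 6Ps, so Ps = 130.
Buyers pay Pb = 130 − 36 = 94; Q' = -409 + 6·130 = 371.

Q' = 371; buyers pay €94; sellers receive €130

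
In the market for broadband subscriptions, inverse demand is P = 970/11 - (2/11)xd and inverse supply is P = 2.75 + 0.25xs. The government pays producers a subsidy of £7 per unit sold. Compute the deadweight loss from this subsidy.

Deadweight loss = 1078/19

Pre-subsidy: 970/11 - (2/11)x = 2.75 + 0.25x gives x* = 3759/19 and P* = 992/19.
With the subsidy, sellers receive Ps = Pb + 7 for each unit, where Pb is the price buyers pay.
On the curves, Pb = 970/11 - (2/11)x and Ps = 2.75 + 0.25x; the wedge Ps − Pb = 7 gives 2.75 + 0.25x − (970/11 - (2/11)x) = 7, so x' = 4067/19.
Then Pb = 970/11 − (2/11)·(4067/19) = 936/19 and Ps = 2.75 + 0.25·(4067/19) = 1069/19.
The subsidy expands output by 4067/19 − 3759/19 = 308/19 past the efficient level; on those units the gap between marginal cost and willingness to pay runs from 0 up to 7.
DWL = ½ × 7 × 308/19 = 1078/19.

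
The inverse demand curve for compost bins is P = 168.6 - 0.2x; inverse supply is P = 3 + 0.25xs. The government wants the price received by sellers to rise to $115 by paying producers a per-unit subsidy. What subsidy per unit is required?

At a seller price of 115, quantity supplied is -12 + 4·115 = 448.
Buyers absorb 448 only when they pay Pb = 168.6 − 0.2·448 = 79.
s = Ps − Pb = 115 − 79 = 36.

Required subsidy s = $36 per unit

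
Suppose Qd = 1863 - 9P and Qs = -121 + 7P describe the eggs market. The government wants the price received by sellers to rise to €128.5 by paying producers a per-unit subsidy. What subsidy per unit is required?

Required subsidy s = €8 per unit

At a seller price of 128.5, quantity supplied is -121 + 7·128.5 = 778.5.
Buyers absorb 778.5 only when they pay Pb with 1863 − 9·Pb = 778.5, i.e. Pb = 120.5.
s = Ps − Pb = 128.5 − 120.5 = 8.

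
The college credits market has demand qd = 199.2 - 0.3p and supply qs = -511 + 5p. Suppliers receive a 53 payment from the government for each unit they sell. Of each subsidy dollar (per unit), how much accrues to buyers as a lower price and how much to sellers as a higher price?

Pre-subsidy: 199.2 - 0.3p = -511 + 5p gives p* = 134, q* = 159.
With the subsidy, sellers receive ps = pb + 53 for each unit, where pb is the price buyers pay.
Supply in terms of pb becomes qs = -511 + 5(pb + 53) = -246 + 5pb. Setting this equal to demand: 199.2 - 0.3pb = -246 + 5pb, so pb = 84.
Sellers receive ps = 84 + 53 = 137; q' = 199.2 − 0.3·84 = 174.
Buyers' price falls by p* − pb = 134 − 84 = 50; sellers' price rises by ps − p* = 137 − 134 = 3.

Buyers gain 50 per unit; sellers gain 3 per unit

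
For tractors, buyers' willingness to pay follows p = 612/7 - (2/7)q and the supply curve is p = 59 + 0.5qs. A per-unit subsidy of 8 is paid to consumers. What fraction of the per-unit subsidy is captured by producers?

Producer share = 7/11

Pre-subsidy: 612/7 - (2/7)q = 59 + 0.5q gives q* = 398/11 and p* = 848/11.
With the rebate, buyers effectively pay pb = ps − 8, where ps is the price sellers receive.
On the curves, pb = 612/7 - (2/7)q and ps = 59 + 0.5q; the wedge ps − pb = 8 gives 59 + 0.5q − (612/7 - (2/7)q) = 8, so q' = 510/11.
Then pb = 612/7 − (2/7)·(510/11) = 816/11 and ps = 59 + 0.5·(510/11) = 904/11.
Buyers' price falls by p* − pb = 848/11 − 816/11 = 32/11; sellers' price rises by ps − p* = 904/11 − 848/11 = 56/11.
So producers capture (56/11)/8 = 7/11 of each unit of subsidy.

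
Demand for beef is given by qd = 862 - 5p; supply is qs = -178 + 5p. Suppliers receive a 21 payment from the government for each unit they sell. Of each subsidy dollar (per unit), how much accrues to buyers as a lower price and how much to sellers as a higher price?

Pre-subsidy: 862 - 5p = -178 + 5p gives p* = 104, q* = 342.
With the subsidy, sellers receive ps = pb + 21 for each unit, where pb is the price buyers pay.
Supply in terms of pb becomes qs = -178 + 5(pb + 21) = -73 + 5pb. Setting this equal to demand: 862 - 5pb = -73 + 5pb, so pb = 93.5.
Sellers receive ps = 93.5 + 21 = 114.5; q' = 862 − 5·93.5 = 394.5.
Buyers' price falls by p* − pb = 104 − 93.5 = 10.5; sellers' price rises by ps − p* = 114.5 − 104 = 10.5.

Buyers gain 10.5 per unit; sellers gain 10.5 per unit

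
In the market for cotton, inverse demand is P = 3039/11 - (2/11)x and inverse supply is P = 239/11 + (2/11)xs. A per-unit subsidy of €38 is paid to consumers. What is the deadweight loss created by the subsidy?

Deadweight loss = €1985.5

Pre-subsidy: 3039/11 - (2/11)x = 239/11 + (2/11)x gives x* = 700 and P* = 149.
With the rebate, buyers effectively pay Pb = Ps − 38, where Ps is the price sellers receive.
On the curves, Pb = 3039/11 - (2/11)x and Ps = 239/11 + (2/11)x; the wedge Ps − Pb = 38 gives 239/11 + (2/11)x − (3039/11 - (2/11)x) = 38, so x' = 804.5.
Then Pb = 3039/11 − (2/11)·804.5 = 130 and Ps = 239/11 + (2/11)·804.5 = 168.
The subsidy expands output by 804.5 − 700 = 104.5 past the efficient level; on those units the gap between marginal cost and willingness to pay runs from 0 up to 38.
DWL = ½ × 38 × 104.5 = 1985.5.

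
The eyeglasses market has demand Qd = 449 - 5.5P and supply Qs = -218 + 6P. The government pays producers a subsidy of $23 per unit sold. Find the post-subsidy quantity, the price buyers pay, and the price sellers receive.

Q' = 196; buyers pay $46; sellers receive $69

Pre-subsidy: 449 - 5.5P = -218 + 6P gives P* = 58, Q* = 130.
With the subsidy, sellers receive Ps = Pb + 23 for each unit, where Pb is the price buyers pay.
Supply in terms of Pb becomes Qs = -218 + 6(Pb + 23) = -80 + 6Pb. Setting this equal to demand: 449 - 5.5Pb = -80 + 6Pb, so Pb = 46.
Sellers receive Ps = 46 + 23 = 69; Q' = 449 − 5.5·46 = 196.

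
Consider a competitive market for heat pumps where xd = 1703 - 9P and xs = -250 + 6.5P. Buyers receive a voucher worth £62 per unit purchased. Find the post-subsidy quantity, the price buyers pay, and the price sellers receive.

x' = 803; buyers pay £100; sellers receive £162

Pre-subsidy: 1703 - 9P = -250 + 6.5P gives P* = 126, x* = 569.
With the rebate, buyers effectively pay Pb = Ps − 62, where Ps is the price sellers receive.
Demand in terms of Ps becomes xd = 1703 − 9(Ps − 62) = 2261 - 9Ps. Setting this equal to supply: 2261 - 9Ps = -250 + 6.5Ps, so Ps = 162.
Buyers pay Pb = 162 − 62 = 100; x' = -250 + 6.5·162 = 803.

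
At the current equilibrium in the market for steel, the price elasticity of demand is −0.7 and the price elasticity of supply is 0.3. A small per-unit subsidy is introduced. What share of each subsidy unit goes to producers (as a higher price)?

Producer share = 0.7

For a small subsidy around the equilibrium, the benefit split depends on the relative slopes, which at a point are proportional to the elasticities.
Buyer share = εs/(εs + |εd|) = 0.3/(0.3 + 0.7) = 0.3; seller share = |εd|/(εs + |εd|) = 0.7.
So producers capture 0.7 of the subsidy.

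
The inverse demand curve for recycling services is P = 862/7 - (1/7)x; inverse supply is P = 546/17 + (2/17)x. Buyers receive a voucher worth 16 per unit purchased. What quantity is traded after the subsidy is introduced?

Pre-subsidy: 862/7 - (1/7)x = 546/17 + (2/17)x gives x* = 10832/31 and P* = 2270/31.
With the rebate, buyers effectively pay Pb = Ps − 16, where Ps is the price sellers receive.
On the curves, Pb = 862/7 - (1/7)x and Ps = 546/17 + (2/17)x; the wedge Ps − Pb = 16 gives 546/17 + (2/17)x − (862/7 - (1/7)x) = 16, so x' = 12736/31.
Then Pb = 862/7 − (1/7)·(12736/31) = 1998/31 and Ps = 546/17 + (2/17)·(12736/31) = 2494/31.

x' = 12736/31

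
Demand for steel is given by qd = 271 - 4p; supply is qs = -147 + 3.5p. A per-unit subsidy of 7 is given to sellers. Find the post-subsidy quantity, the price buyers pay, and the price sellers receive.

Pre-subsidy: 271 - 4p = -147 + 3.5p gives p* = 836/15, q* = 721/15.
With the subsidy, sellers receive ps = pb + 7 for each unit, where pb is the price buyers pay.
Supply in terms of pb becomes qs = -147 + 3.5(pb + 7) = -122.5 + 3.5pb. Setting this equal to demand: 271 - 4pb = -122.5 + 3.5pb, so pb = 787/15.
Sellers receive ps = 787/15 + 7 = 892/15; q' = 271 − 4·(787/15) = 917/15.

q' = 917/15; buyers pay 787/15; sellers receive 892/15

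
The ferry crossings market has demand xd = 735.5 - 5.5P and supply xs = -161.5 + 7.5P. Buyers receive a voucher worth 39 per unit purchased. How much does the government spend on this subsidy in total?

Pre-subsidy: 735.5 - 5.5P = -161.5 + 7.5P gives P* = 69, x* = 356.
With the rebate, buyers effectively pay Pb = Ps − 39, where Ps is the price sellers receive.
Demand in terms of Ps becomes xd = 735.5 − 5.5(Ps − 39) = 950 - 5.5Ps. Setting this equal to supply: 950 - 5.5Ps = -161.5 + 7.5Ps, so Ps = 85.5.
Buyers pay Pb = 85.5 − 39 = 46.5; x' = -161.5 + 7.5·85.5 = 479.75.
Government outlay = subsidy × quantity = 39 × 479.75 = 18710.25.

Government cost = 18710.25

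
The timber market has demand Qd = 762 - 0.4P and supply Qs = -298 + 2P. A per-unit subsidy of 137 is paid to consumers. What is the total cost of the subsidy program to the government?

Pre-subsidy: 762 - 0.4P = -298 + 2P gives P* = 1325/3, Q* = 1756/3.
With the rebate, buyers effectively pay Pb = Ps − 137, where Ps is the price sellers receive.
Demand in terms of Ps becomes Qd = 762 − 0.4(Ps − 137) = 816.8 - 0.4Ps. Setting this equal to supply: 816.8 - 0.4Ps = -298 + 2Ps, so Ps = 464.5.
Buyers pay Pb = 464.5 − 137 = 327.5; Q' = -298 + 2·464.5 = 631.
Government outlay = subsidy × quantity = 137 × 631 = 86447.

Government cost = 86447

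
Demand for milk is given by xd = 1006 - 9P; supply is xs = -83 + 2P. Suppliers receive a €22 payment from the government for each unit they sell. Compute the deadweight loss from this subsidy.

Pre-subsidy: 1006 - 9P = -83 + 2P gives P* = 99, x* = 115.
With the subsidy, sellers receive Ps = Pb + 22 for each unit, where Pb is the price buyers pay.
Supply in terms of Pb becomes xs = -83 + 2(Pb + 22) = -39 + 2Pb. Setting this equal to demand: 1006 - 9Pb = -39 + 2Pb, so Pb = 95.
Sellers receive Ps = 95 + 22 = 117; x' = 1006 − 9·95 = 151.
The subsidy expands output by 151 − 115 = 36 past the efficient level; on those units the gap between marginal cost and willingness to pay runs from 0 up to 22.
DWL = ½ × 22 × 36 = 396.

Deadweight loss = €396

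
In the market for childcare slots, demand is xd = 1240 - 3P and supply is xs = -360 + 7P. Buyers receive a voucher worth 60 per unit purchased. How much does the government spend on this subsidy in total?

Government cost = 53160

Pre-subsidy: 1240 - 3P = -360 + 7P gives P* = 160, x* = 760.
With the rebate, buyers effectively pay Pb = Ps − 60, where Ps is the price sellers receive.
Demand in terms of Ps becomes xd = 1240 − 3(Ps − 60) = 1420 - 3Ps. Setting this equal to supply: 1420 - 3Ps = -360 + 7Ps, so Ps = 178.
Buyers pay Pb = 178 − 60 = 118; x' = -360 + 7·178 = 886.
Government outlay = subsidy × quantity = 60 × 886 = 53160.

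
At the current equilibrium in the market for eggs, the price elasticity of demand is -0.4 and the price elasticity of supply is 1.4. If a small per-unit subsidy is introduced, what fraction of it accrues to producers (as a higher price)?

For a small subsidy around the equilibrium, the benefit split depends on the relative slopes, which at a point are proportional to the elasticities.
Buyer share = εs/(εs + |εd|) = 1.4/(1.4 + 0.4) = 7/9; seller share = |εd|/(εs + |εd|) = 2/9.
So producers capture 2/9 of the subsidy.

Producer share = 2/9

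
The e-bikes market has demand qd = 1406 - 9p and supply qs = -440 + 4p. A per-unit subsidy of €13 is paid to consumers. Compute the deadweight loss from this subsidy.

Pre-subsidy: 1406 - 9p = -440 + 4p gives p* = 142, q* = 128.
With the rebate, buyers effectively pay pb = ps − 13, where ps is the price sellers receive.
Demand in terms of ps becomes qd = 1406 − 9(ps − 13) = 1523 - 9ps. Setting this equal to supply: 1523 - 9ps = -440 + 4ps, so ps = 151.
Buyers pay pb = 151 − 13 = 138; q' = -440 + 4·151 = 164.
The subsidy expands output by 164 − 128 = 36 past the efficient level; on those units the gap between marginal cost and willingness to pay runs from 0 up to 13.
DWL = ½ × 13 × 36 = 234.

Deadweight loss = €234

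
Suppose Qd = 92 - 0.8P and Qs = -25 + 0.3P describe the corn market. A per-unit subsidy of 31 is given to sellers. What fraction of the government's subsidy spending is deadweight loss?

Pre-subsidy: 92 - 0.8P = -25 + 0.3P gives P* = 1170/11, Q* = 76/11.
With the subsidy, sellers receive Ps = Pb + 31 for each unit, where Pb is the price buyers pay.
Supply in terms of Pb becomes Qs = -25 + 0.3(Pb + 31) = -15.7 + 0.3Pb. Setting this equal to demand: 92 - 0.8Pb = -15.7 + 0.3Pb, so Pb = 1077/11.
Sellers receive Ps = 1077/11 + 31 = 1418/11; Q' = 92 − 0.8·(1077/11) = 752/55.
ΔCS = ½(76/11 + 752/55)(1170/11 − 1077/11) = 52638/605; ΔPS = ½(76/11 + 752/55)(1418/11 − 1170/11) = 140368/605.
Government spending = 31 × 752/55 = 23312/55.
DWL = ½ × 31 × (752/55 − 76/11) = 5766/55; fraction = (5766/55) / (23312/55) = 93/376.

DWL / government spending = 93/376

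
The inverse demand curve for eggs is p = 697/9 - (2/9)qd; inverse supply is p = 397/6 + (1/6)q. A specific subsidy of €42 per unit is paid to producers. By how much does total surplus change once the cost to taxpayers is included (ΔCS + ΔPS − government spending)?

Net change in total surplus = -€2268

Pre-subsidy: 697/9 - (2/9)q = 397/6 + (1/6)q gives q* = 29 and p* = 71.
With the subsidy, sellers receive ps = pb + 42 for each unit, where pb is the price buyers pay.
On the curves, pb = 697/9 - (2/9)q and ps = 397/6 + (1/6)q; the wedge ps − pb = 42 gives 397/6 + (1/6)q − (697/9 - (2/9)q) = 42, so q' = 137.
Then pb = 697/9 − (2/9)·137 = 47 and ps = 397/6 + (1/6)·137 = 89.
ΔCS = ½(29 + 137)(71 − 47) = 1992; ΔPS = ½(29 + 137)(89 − 71) = 1494.
Government spending = 42 × 137 = 5754.
Net change = 1992 + 1494 − 5754 = -2268. The loss equals the DWL triangle ½·42·108.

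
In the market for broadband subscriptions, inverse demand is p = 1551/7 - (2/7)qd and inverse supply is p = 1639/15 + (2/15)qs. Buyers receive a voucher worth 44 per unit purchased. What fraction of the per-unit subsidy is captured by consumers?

Consumer share = 15/22

Pre-subsidy: 1551/7 - (2/7)q = 1639/15 + (2/15)q gives q* = 268 and p* = 145.
With the rebate, buyers effectively pay pb = ps − 44, where ps is the price sellers receive.
On the curves, pb = 1551/7 - (2/7)q and ps = 1639/15 + (2/15)q; the wedge ps − pb = 44 gives 1639/15 + (2/15)q − (1551/7 - (2/7)q) = 44, so q' = 373.
Then pb = 1551/7 − (2/7)·373 = 115 and ps = 1639/15 + (2/15)·373 = 159.
Buyers' price falls by p* − pb = 145 − 115 = 30; sellers' price rises by ps − p* = 159 − 145 = 14.
So consumers capture 30/44 = 15/22 of each unit of subsidy.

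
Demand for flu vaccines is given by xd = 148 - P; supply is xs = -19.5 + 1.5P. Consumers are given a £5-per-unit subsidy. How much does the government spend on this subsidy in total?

Pre-subsidy: 148 - P = -19.5 + 1.5P gives P* = 67, x* = 81.
With the rebate, buyers effectively pay Pb = Ps − 5, where Ps is the price sellers receive.
Demand in terms of Ps becomes xd = 148 − 1(Ps − 5) = 153 - Ps. Setting this equal to supply: 153 - Ps = -19.5 + 1.5Ps, so Ps = 69.
Buyers pay Pb = 69 − 5 = 64; x' = -19.5 + 1.5·69 = 84.
Government outlay = subsidy × quantity = 5 × 84 = 420.

Government cost = £420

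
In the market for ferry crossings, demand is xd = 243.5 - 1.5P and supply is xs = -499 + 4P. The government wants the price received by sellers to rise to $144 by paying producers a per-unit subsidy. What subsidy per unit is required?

Required subsidy s = $33 per unit

At a seller price of 144, quantity supplied is -499 + 4·144 = 77.
Buyers absorb 77 only when they pay Pb with 243.5 − 1.5·Pb = 77, i.e. Pb = 111.
s = Ps − Pb = 144 − 111 = 33.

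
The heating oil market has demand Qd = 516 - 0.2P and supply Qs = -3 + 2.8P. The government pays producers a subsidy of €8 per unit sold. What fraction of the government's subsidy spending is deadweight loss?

DWL / government spending = 56/36217

Pre-subsidy: 516 - 0.2P = -3 + 2.8P gives P* = 173, Q* = 481.4.
With the subsidy, sellers receive Ps = Pb + 8 for each unit, where Pb is the price buyers pay.
Supply in terms of Pb becomes Qs = -3 + 2.8(Pb + 8) = 19.4 + 2.8Pb. Setting this equal to demand: 516 - 0.2Pb = 19.4 + 2.8Pb, so Pb = 2483/15.
Sellers receive Ps = 2483/15 + 8 = 2603/15; Q' = 516 − 0.2·(2483/15) = 36217/75.
ΔCS = ½(481.4 + 36217/75)(173 − 2483/15) = 4050032/1125; ΔPS = ½(481.4 + 36217/75)(2603/15 − 173) = 289288/1125.
Government spending = 8 × 36217/75 = 289736/75.
DWL = ½ × 8 × (36217/75 − 481.4) = 448/75; fraction = (448/75) / (289736/75) = 56/36217.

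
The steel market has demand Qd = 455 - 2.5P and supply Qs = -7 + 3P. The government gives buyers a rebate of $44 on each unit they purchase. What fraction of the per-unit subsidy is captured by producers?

Producer share = 5/11

Pre-subsidy: 455 - 2.5P = -7 + 3P gives P* = 84, Q* = 245.
With the rebate, buyers effectively pay Pb = Ps − 44, where Ps is the price sellers receive.
Demand in terms of Ps becomes Qd = 455 − 2.5(Ps − 44) = 565 - 2.5Ps. Setting this equal to supply: 565 - 2.5Ps = -7 + 3Ps, so Ps = 104.
Buyers pay Pb = 104 − 44 = 60; Q' = -7 + 3·104 = 305.
Buyers' price falls by P* − Pb = 84 − 60 = 24; sellers' price rises by Ps − P* = 104 − 84 = 20.
So producers capture 20/44 = 5/11 of each unit of subsidy.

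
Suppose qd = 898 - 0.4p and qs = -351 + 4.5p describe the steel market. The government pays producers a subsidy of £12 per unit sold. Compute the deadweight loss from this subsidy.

Deadweight loss = 1296/49

Pre-subsidy: 898 - 0.4p = -351 + 4.5p gives p* = 12490/49, q* = 39006/49.
With the subsidy, sellers receive ps = pb + 12 for each unit, where pb is the price buyers pay.
Supply in terms of pb becomes qs = -351 + 4.5(pb + 12) = -297 + 4.5pb. Setting this equal to demand: 898 - 0.4pb = -297 + 4.5pb, so pb = 11950/49.
Sellers receive ps = 11950/49 + 12 = 12538/49; q' = 898 − 0.4·(11950/49) = 39222/49.
The subsidy expands output by 39222/49 − 39006/49 = 216/49 past the efficient level; on those units the gap between marginal cost and willingness to pay runs from 0 up to 12.
DWL = ½ × 12 × 216/49 = 1296/49.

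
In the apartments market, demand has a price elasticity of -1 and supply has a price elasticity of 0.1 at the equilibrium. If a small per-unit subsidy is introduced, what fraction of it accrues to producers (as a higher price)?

Producer share = 10/11

For a small subsidy around the equilibrium, the benefit split depends on the relative slopes, which at a point are proportional to the elasticities.
Buyer share = εs/(εs + |εd|) = 0.1/(0.1 + 1) = 1/11; seller share = |εd|/(εs + |εd|) = 10/11.
So producers capture 10/11 of the subsidy.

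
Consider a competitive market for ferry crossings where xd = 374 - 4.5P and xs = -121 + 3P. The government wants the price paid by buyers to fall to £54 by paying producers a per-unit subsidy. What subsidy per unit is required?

Required subsidy s = £30 per unit

At a buyer price of 54, quantity demanded is 374 − 4.5·54 = 131.
Sellers supply 131 only when they receive Ps with -121 + 3·Ps = 131, i.e. Ps = 84.
s = Ps − Pb = 84 − 54 = 30.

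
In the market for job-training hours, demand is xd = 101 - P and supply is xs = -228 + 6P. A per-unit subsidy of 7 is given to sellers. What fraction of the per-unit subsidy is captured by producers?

Producer share = 1/7

Pre-subsidy: 101 - P = -228 + 6P gives P* = 47, x* = 54.
With the subsidy, sellers receive Ps = Pb + 7 for each unit, where Pb is the price buyers pay.
Supply in terms of Pb becomes xs = -228 + 6(Pb + 7) = -186 + 6Pb. Setting this equal to demand: 101 - Pb = -186 + 6Pb, so Pb = 41.
Sellers receive Ps = 41 + 7 = 48; x' = 101 − 1·41 = 60.
Buyers' price falls by P* − Pb = 47 − 41 = 6; sellers' price rises by Ps − P* = 48 − 47 = 1.
So producers capture 1/7 = 1/7 of each unit of subsidy.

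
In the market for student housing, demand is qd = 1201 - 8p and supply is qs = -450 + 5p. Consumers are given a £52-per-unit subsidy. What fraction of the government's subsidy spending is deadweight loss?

Pre-subsidy: 1201 - 8p = -450 + 5p gives p* = 127, q* = 185.
With the rebate, buyers effectively pay pb = ps − 52, where ps is the price sellers receive.
Demand in terms of ps becomes qd = 1201 − 8(ps − 52) = 1617 - 8ps. Setting this equal to supply: 1617 - 8ps = -450 + 5ps, so ps = 159.
Buyers pay pb = 159 − 52 = 107; q' = -450 + 5·159 = 345.
ΔCS = ½(185 + 345)(127 − 107) = 5300; ΔPS = ½(185 + 345)(159 − 127) = 8480.
Government spending = 52 × 345 = 17940.
DWL = ½ × 52 × (345 − 185) = 4160; fraction = 4160 / 17940 = 16/69.

DWL / government spending = 16/69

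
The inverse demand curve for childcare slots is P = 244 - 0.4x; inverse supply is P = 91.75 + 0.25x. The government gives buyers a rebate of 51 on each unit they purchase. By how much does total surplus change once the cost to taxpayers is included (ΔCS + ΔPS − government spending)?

Net change in total surplus = -26010/13

Pre-subsidy: 244 - 0.4x = 91.75 + 0.25x gives x* = 3045/13 and P* = 1954/13.
With the rebate, buyers effectively pay Pb = Ps − 51, where Ps is the price sellers receive.
On the curves, Pb = 244 - 0.4x and Ps = 91.75 + 0.25x; the wedge Ps − Pb = 51 gives 91.75 + 0.25x − (244 - 0.4x) = 51, so x' = 4065/13.
Then Pb = 244 − 0.4·(4065/13) = 1546/13 and Ps = 91.75 + 0.25·(4065/13) = 2209/13.
ΔCS = ½(3045/13 + 4065/13)(1954/13 − 1546/13) = 1450440/169; ΔPS = ½(3045/13 + 4065/13)(2209/13 − 1954/13) = 906525/169.
Government spending = 51 × 4065/13 = 207315/13.
Net change = 1450440/169 + 906525/169 − 207315/13 = -26010/13. The loss equals the DWL triangle ½·51·1020/13.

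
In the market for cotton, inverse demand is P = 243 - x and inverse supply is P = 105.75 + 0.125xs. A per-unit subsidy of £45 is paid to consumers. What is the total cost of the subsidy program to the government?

Pre-subsidy: 243 - x = 105.75 + 0.125x gives x* = 122 and P* = 121.
With the rebate, buyers effectively pay Pb = Ps − 45, where Ps is the price sellers receive.
On the curves, Pb = 243 - x and Ps = 105.75 + 0.125x; the wedge Ps − Pb = 45 gives 105.75 + 0.125x − (243 - x) = 45, so x' = 162.
Then Pb = 243 − 1·162 = 81 and Ps = 105.75 + 0.125·162 = 126.
Government outlay = subsidy × quantity = 45 × 162 = 7290.

Government cost = £7290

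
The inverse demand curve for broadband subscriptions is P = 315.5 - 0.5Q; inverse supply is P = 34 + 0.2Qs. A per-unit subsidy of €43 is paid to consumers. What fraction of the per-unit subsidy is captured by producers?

Pre-subsidy: 315.5 - 0.5Q = 34 + 0.2Q gives Q* = 2815/7 and P* = 801/7.
With the rebate, buyers effectively pay Pb = Ps − 43, where Ps is the price sellers receive.
On the curves, Pb = 315.5 - 0.5Q and Ps = 34 + 0.2Q; the wedge Ps − Pb = 43 gives 34 + 0.2Q − (315.5 - 0.5Q) = 43, so Q' = 3245/7.
Then Pb = 315.5 − 0.5·(3245/7) = 586/7 and Ps = 34 + 0.2·(3245/7) = 887/7.
Buyers' price falls by P* − Pb = 801/7 − 586/7 = 215/7; sellers' price rises by Ps − P* = 887/7 − 801/7 = 86/7.
So producers capture (86/7)/43 = 2/7 of each unit of subsidy.

Producer share = 2/7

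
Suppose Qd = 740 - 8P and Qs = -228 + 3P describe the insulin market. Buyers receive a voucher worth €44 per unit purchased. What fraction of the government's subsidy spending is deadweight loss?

Pre-subsidy: 740 - 8P = -228 + 3P gives P* = 88, Q* = 36.
With the rebate, buyers effectively pay Pb = Ps − 44, where Ps is the price sellers receive.
Demand in terms of Ps becomes Qd = 740 − 8(Ps − 44) = 1092 - 8Ps. Setting this equal to supply: 1092 - 8Ps = -228 + 3Ps, so Ps = 120.
Buyers pay Pb = 120 − 44 = 76; Q' = -228 + 3·120 = 132.
ΔCS = ½(36 + 132)(88 − 76) = 1008; ΔPS = ½(36 + 132)(120 − 88) = 2688.
Government spending = 44 × 132 = 5808.
DWL = ½ × 44 × (132 − 36) = 2112; fraction = 2112 / 5808 = 4/11.

DWL / government spending = 4/11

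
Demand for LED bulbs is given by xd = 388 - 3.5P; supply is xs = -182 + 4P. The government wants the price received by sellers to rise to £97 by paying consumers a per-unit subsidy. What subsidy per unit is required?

Required subsidy s = £45 per unit

At a seller price of 97, quantity supplied is -182 + 4·97 = 206.
Buyers absorb 206 only when they pay Pb with 388 − 3.5·Pb = 206, i.e. Pb = 52.
s = Ps − Pb = 97 − 52 = 45.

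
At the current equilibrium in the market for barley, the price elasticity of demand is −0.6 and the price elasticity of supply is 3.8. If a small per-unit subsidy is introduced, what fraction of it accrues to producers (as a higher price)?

Producer share = 3/22

For a small subsidy around the equilibrium, the benefit split depends on the relative slopes, which at a point are proportional to the elasticities.
Buyer share = εs/(εs + |εd|) = 3.8/(3.8 + 0.6) = 19/22; seller share = |εd|/(εs + |εd|) = 3/22.
So producers capture 3/22 of the subsidy.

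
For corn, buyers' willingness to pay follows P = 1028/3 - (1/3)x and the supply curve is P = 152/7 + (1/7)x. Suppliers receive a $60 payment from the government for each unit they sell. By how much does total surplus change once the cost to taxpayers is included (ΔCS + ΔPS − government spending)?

Net change in total surplus = -$3780

Pre-subsidy: 1028/3 - (1/3)x = 152/7 + (1/7)x gives x* = 674 and P* = 118.
With the subsidy, sellers receive Ps = Pb + 60 for each unit, where Pb is the price buyers pay.
On the curves, Pb = 1028/3 - (1/3)x and Ps = 152/7 + (1/7)x; the wedge Ps − Pb = 60 gives 152/7 + (1/7)x − (1028/3 - (1/3)x) = 60, so x' = 800.
Then Pb = 1028/3 − (1/3)·800 = 76 and Ps = 152/7 + (1/7)·800 = 136.
ΔCS = ½(674 + 800)(118 − 76) = 30954; ΔPS = ½(674 + 800)(136 − 118) = 13266.
Government spending = 60 × 800 = 48000.
Net change = 30954 + 13266 − 48000 = -3780. The loss equals the DWL triangle ½·60·126.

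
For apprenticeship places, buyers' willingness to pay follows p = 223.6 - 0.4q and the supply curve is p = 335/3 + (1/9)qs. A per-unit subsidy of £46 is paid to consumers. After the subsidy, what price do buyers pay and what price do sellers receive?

Buyers pay £100; sellers receive £146

Pre-subsidy: 223.6 - 0.4q = 335/3 + (1/9)q gives q* = 219 and p* = 136.
With the rebate, buyers effectively pay pb = ps − 46, where ps is the price sellers receive.
On the curves, pb = 223.6 - 0.4q and ps = 335/3 + (1/9)q; the wedge ps − pb = 46 gives 335/3 + (1/9)q − (223.6 - 0.4q) = 46, so q' = 309.
Then pb = 223.6 − 0.4·309 = 100 and ps = 335/3 + (1/9)·309 = 146.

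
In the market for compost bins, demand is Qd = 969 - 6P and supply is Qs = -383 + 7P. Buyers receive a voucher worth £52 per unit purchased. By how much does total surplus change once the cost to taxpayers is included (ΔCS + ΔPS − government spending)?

Net change in total surplus = -£4368

Pre-subsidy: 969 - 6P = -383 + 7P gives P* = 104, Q* = 345.
With the rebate, buyers effectively pay Pb = Ps − 52, where Ps is the price sellers receive.
Demand in terms of Ps becomes Qd = 969 − 6(Ps − 52) = 1281 - 6Ps. Setting this equal to supply: 1281 - 6Ps = -383 + 7Ps, so Ps = 128.
Buyers pay Pb = 128 − 52 = 76; Q' = -383 + 7·128 = 513.
ΔCS = ½(345 + 513)(104 − 76) = 12012; ΔPS = ½(345 + 513)(128 − 104) = 10296.
Government spending = 52 × 513 = 26676.
Net change = 12012 + 10296 − 26676 = -4368. The loss equals the DWL triangle ½·52·168.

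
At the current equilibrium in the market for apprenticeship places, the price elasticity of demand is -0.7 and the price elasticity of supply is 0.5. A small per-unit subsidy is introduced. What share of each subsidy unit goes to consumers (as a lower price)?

For a small subsidy around the equilibrium, the benefit split depends on the relative slopes, which at a point are proportional to the elasticities.
Buyer share = εs/(εs + |εd|) = 0.5/(0.5 + 0.7) = 5/12; seller share = |εd|/(εs + |εd|) = 7/12.

Consumer share = 5/12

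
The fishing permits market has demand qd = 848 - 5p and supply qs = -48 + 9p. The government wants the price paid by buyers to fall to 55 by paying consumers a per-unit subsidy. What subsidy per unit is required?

At a buyer price of 55, quantity demanded is 848 − 5·55 = 573.
Sellers supply 573 only when they receive ps with -48 + 9·ps = 573, i.e. ps = 69.
s = ps − pb = 69 − 55 = 14.

Required subsidy s = 14 per unit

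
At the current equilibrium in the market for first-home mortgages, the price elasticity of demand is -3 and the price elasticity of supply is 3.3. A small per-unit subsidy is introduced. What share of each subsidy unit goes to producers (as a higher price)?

Producer share = 10/21

For a small subsidy around the equilibrium, the benefit split depends on the relative slopes, which at a point are proportional to the elasticities.
Buyer share = εs/(εs + |εd|) = 3.3/(3.3 + 3) = 11/21; seller share = |εd|/(εs + |εd|) = 10/21.
So producers capture 10/21 of the subsidy.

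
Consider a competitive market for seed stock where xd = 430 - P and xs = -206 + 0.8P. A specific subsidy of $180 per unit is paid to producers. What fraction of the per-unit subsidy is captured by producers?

Producer share = 5/9

Pre-subsidy: 430 - P = -206 + 0.8P gives P* = 1060/3, x* = 230/3.
With the subsidy, sellers receive Ps = Pb + 180 for each unit, where Pb is the price buyers pay.
Supply in terms of Pb becomes xs = -206 + 0.8(Pb + 180) = -62 + 0.8Pb. Setting this equal to demand: 430 - Pb = -62 + 0.8Pb, so Pb = 820/3.
Sellers receive Ps = 820/3 + 180 = 1360/3; x' = 430 − 1·(820/3) = 470/3.
Buyers' price falls by P* − Pb = 1060/3 − 820/3 = 80; sellers' price rises by Ps − P* = 1360/3 − 1060/3 = 100.
So producers capture 100/180 = 5/9 of each unit of subsidy.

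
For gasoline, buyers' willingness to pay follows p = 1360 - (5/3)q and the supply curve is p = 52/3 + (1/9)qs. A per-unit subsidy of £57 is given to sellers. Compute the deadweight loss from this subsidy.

Deadweight loss = £913.78125

Pre-subsidy: 1360 - (5/3)q = 52/3 + (1/9)q gives q* = 755.25 and p* = 101.25.
With the subsidy, sellers receive ps = pb + 57 for each unit, where pb is the price buyers pay.
On the curves, pb = 1360 - (5/3)q and ps = 52/3 + (1/9)q; the wedge ps − pb = 57 gives 52/3 + (1/9)q − (1360 - (5/3)q) = 57, so q' = 787.3125.
Then pb = 1360 − (5/3)·787.3125 = 47.8125 and ps = 52/3 + (1/9)·787.3125 = 104.8125.
The subsidy expands output by 787.3125 − 755.25 = 32.0625 past the efficient level; on those units the gap between marginal cost and willingness to pay runs from 0 up to 57.
DWL = ½ × 57 × 32.0625 = 913.78125.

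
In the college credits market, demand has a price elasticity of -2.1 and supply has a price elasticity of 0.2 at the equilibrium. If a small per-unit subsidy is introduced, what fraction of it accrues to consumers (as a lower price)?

Consumer share = 2/23

For a small subsidy around the equilibrium, the benefit split depends on the relative slopes, which at a point are proportional to the elasticities.
Buyer share = εs/(εs + |εd|) = 0.2/(0.2 + 2.1) = 2/23; seller share = |εd|/(εs + |εd|) = 21/23.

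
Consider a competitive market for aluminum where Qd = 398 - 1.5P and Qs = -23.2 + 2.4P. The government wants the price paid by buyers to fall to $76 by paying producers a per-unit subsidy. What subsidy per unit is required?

Required subsidy s = $52 per unit

At a buyer price of 76, quantity demanded is 398 − 1.5·76 = 284.
Sellers supply 284 only when they receive Ps with -23.2 + 2.4·Ps = 284, i.e. Ps = 128.
s = Ps − Pb = 128 − 76 = 52.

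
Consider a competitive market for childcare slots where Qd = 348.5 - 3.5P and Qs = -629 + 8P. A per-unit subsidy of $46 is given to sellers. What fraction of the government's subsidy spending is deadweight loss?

DWL / government spending = 56/163

Pre-subsidy: 348.5 - 3.5P = -629 + 8P gives P* = 85, Q* = 51.
With the subsidy, sellers receive Ps = Pb + 46 for each unit, where Pb is the price buyers pay.
Supply in terms of Pb becomes Qs = -629 + 8(Pb + 46) = -261 + 8Pb. Setting this equal to demand: 348.5 - 3.5Pb = -261 + 8Pb, so Pb = 53.
Sellers receive Ps = 53 + 46 = 99; Q' = 348.5 − 3.5·53 = 163.
ΔCS = ½(51 + 163)(85 − 53) = 3424; ΔPS = ½(51 + 163)(99 − 85) = 1498.
Government spending = 46 × 163 = 7498.
DWL = ½ × 46 × (163 − 51) = 2576; fraction = 2576 / 7498 = 56/163.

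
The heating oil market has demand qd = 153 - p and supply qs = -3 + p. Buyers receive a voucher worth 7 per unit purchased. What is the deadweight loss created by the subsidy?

Pre-subsidy: 153 - p = -3 + p gives p* = 78, q* = 75.
With the rebate, buyers effectively pay pb = ps − 7, where ps is the price sellers receive.
Demand in terms of ps becomes qd = 153 − 1(ps − 7) = 160 - ps. Setting this equal to supply: 160 - ps = -3 + ps, so ps = 81.5.
Buyers pay pb = 81.5 − 7 = 74.5; q' = -3 + 1·81.5 = 78.5.
The subsidy expands output by 78.5 − 75 = 3.5 past the efficient level; on those units the gap between marginal cost and willingness to pay runs from 0 up to 7.
DWL = ½ × 7 × 3.5 = 12.25.

Deadweight loss = 12.25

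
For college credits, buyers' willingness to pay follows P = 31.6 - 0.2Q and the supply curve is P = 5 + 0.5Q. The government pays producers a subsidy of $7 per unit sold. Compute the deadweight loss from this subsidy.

Deadweight loss = $35

Pre-subsidy: 31.6 - 0.2Q = 5 + 0.5Q gives Q* = 38 and P* = 24.
With the subsidy, sellers receive Ps = Pb + 7 for each unit, where Pb is the price buyers pay.
On the curves, Pb = 31.6 - 0.2Q and Ps = 5 + 0.5Q; the wedge Ps − Pb = 7 gives 5 + 0.5Q − (31.6 - 0.2Q) = 7, so Q' = 48.
Then Pb = 31.6 − 0.2·48 = 22 and Ps = 5 + 0.5·48 = 29.
The subsidy expands output by 48 − 38 = 10 past the efficient level; on those units the gap between marginal cost and willingness to pay runs from 0 up to 7.
DWL = ½ × 7 × 10 = 35.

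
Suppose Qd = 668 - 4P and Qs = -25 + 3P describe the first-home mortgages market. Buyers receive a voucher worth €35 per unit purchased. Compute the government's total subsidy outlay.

Pre-subsidy: 668 - 4P = -25 + 3P gives P* = 99, Q* = 272.
With the rebate, buyers effectively pay Pb = Ps − 35, where Ps is the price sellers receive.
Demand in terms of Ps becomes Qd = 668 − 4(Ps − 35) = 808 - 4Ps. Setting this equal to supply: 808 - 4Ps = -25 + 3Ps, so Ps = 119.
Buyers pay Pb = 119 − 35 = 84; Q' = -25 + 3·119 = 332.
Government outlay = subsidy × quantity = 35 × 332 = 11620.

Government cost = €11620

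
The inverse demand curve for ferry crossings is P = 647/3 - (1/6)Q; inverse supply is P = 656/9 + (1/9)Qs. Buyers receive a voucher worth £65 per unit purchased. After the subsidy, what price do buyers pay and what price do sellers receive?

Buyers pay £91; sellers receive £156

Pre-subsidy: 647/3 - (1/6)Q = 656/9 + (1/9)Q gives Q* = 514 and P* = 130.
With the rebate, buyers effectively pay Pb = Ps − 65, where Ps is the price sellers receive.
On the curves, Pb = 647/3 - (1/6)Q and Ps = 656/9 + (1/9)Q; the wedge Ps − Pb = 65 gives 656/9 + (1/9)Q − (647/3 - (1/6)Q) = 65, so Q' = 748.
Then Pb = 647/3 − (1/6)·748 = 91 and Ps = 656/9 + (1/9)·748 = 156.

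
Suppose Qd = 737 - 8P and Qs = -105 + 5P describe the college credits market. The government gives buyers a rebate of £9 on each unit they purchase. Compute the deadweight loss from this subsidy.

Pre-subsidy: 737 - 8P = -105 + 5P gives P* = 842/13, Q* = 2845/13.
With the rebate, buyers effectively pay Pb = Ps − 9, where Ps is the price sellers receive.
Demand in terms of Ps becomes Qd = 737 − 8(Ps − 9) = 809 - 8Ps. Setting this equal to supply: 809 - 8Ps = -105 + 5Ps, so Ps = 914/13.
Buyers pay Pb = 914/13 − 9 = 797/13; Q' = -105 + 5·(914/13) = 3205/13.
The subsidy expands output by 3205/13 − 2845/13 = 360/13 past the efficient level; on those units the gap between marginal cost and willingness to pay runs from 0 up to 9.
DWL = ½ × 9 × 360/13 = 1620/13.

Deadweight loss = 1620/13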